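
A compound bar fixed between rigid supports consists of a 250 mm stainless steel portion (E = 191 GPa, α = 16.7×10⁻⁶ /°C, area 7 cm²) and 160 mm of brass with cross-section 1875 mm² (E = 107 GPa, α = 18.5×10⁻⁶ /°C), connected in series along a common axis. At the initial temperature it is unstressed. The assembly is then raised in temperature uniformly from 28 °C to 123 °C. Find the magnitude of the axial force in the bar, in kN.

If the supports were absent, the total length change would be Σ αᵢΔT Lᵢ = 16.7×10⁻⁶×95×250 + 18.5×10⁻⁶×95×160 = 0.6778 mm.
The walls prevent any net length change, so an axial force P (same in every segment) develops. Compatibility: P · Σ Lᵢ/(AᵢEᵢ) = δ_free.
Σ Lᵢ/(AᵢEᵢ) = 250/(700×191×10³) + 160/(1875×107×10³) = 2.667×10⁻⁶ mm/N.
So P = 0.6778 / 2.667×10⁻⁶ = 254.1 kN, compressive.

P ≈ 254 kN (compressive)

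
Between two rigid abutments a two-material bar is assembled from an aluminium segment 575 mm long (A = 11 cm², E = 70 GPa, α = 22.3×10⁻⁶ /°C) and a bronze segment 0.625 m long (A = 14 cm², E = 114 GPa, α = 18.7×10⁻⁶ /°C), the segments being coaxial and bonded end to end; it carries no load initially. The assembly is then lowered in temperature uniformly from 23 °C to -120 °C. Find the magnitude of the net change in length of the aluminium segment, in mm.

|ΔL| ≈ 0.466 mm

With the walls removed the bar would change length by δ_free = Σ αᵢΔT Lᵢ = 22.3×10⁻⁶×143×575 + 18.7×10⁻⁶×143×625 = 3.505 mm.
The rigid supports impose zero overall length change; the single axial force P common to all segments must satisfy P Σ Lᵢ/(AᵢEᵢ) = δ_free.
Σ Lᵢ/(AᵢEᵢ) = 575/(1100×70×10³) + 625/(1400×114×10³) = 1.138×10⁻⁵ mm/N.
Hence P = δ_free / Σ(L/AE) = 3.505/1.138×10⁻⁵ = 307.9 kN (tensile).
For the aluminium segment, free thermal change = 22.3×10⁻⁶×143×575 = 1.834 mm and elastic change from P = 307900×575/(1100×70×10³) = 2.299 mm; these oppose, so the net change is 0.466 mm (segment lengthens).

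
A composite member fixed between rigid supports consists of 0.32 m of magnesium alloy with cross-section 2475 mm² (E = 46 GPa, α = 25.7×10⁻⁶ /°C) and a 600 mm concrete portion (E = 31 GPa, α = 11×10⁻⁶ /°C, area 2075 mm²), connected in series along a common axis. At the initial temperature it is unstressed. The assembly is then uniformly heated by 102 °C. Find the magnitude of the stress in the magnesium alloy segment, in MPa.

σ ≈ 50.3 MPa (compressive)

If the supports were absent, the total length change would be Σ αᵢΔT Lᵢ = 25.7×10⁻⁶×102×320 + 11×10⁻⁶×102×600 = 1.512 mm.
The rigid supports impose zero overall length change; the single axial force P common to all segments must satisfy P Σ Lᵢ/(AᵢEᵢ) = δ_free.
Σ Lᵢ/(AᵢEᵢ) = 320/(2475×46×10³) + 600/(2075×31×10³) = 1.214×10⁻⁵ mm/N.
So P = 1.512 / 1.214×10⁻⁵ = 124.6 kN, compressive.
σ_{magnesium alloy} = P / A = 124600 / 2475 = 50.33 MPa.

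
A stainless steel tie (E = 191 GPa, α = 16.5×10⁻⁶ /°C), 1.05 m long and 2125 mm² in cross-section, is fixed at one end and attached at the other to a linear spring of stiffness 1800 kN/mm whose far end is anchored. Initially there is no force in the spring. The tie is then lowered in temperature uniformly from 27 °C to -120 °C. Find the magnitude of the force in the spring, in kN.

P ≈ 810 kN

If the spring were absent the tie would shorten by αΔT L = 16.5×10⁻⁶ × 147 × 1050 = 2.547 mm.
Let P be the tensile force in the spring. The tie extends elastically by PL/(AE) and the spring stretches by P/k; together these equal δ_free.
So P = δ_free / [L/(AE) + 1/k] = 2.547 / [ 1050/(2125×191×10³) + 1/(1800×10³) ].
P = 2.547 / 3.143×10⁻⁶ = 810400 N.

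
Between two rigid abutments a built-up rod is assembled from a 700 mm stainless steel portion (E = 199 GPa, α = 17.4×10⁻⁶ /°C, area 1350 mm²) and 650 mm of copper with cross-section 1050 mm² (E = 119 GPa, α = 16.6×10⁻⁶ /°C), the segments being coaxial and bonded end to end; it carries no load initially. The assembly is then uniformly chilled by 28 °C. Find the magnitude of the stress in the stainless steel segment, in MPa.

With the walls removed the bar would change length by δ_free = Σ αᵢΔT Lᵢ = 17.4×10⁻⁶×28×700 + 16.6×10⁻⁶×28×650 = 0.6432 mm.
The walls prevent any net length change, so an axial force P (same in every segment) develops. Compatibility: P · Σ Lᵢ/(AᵢEᵢ) = δ_free.
The series flexibility is Σ Lᵢ/(AᵢEᵢ) = 700/(1350×199×10³) + 650/(1050×119×10³) = 7.808×10⁻⁶ mm/N.
So P = 0.6432 / 7.808×10⁻⁶ = 82.38 kN, tensile.
σ_{stainless steel} = P / A = 82380 / 1350 = 61.02 MPa.

σ ≈ 61 MPa (tensile)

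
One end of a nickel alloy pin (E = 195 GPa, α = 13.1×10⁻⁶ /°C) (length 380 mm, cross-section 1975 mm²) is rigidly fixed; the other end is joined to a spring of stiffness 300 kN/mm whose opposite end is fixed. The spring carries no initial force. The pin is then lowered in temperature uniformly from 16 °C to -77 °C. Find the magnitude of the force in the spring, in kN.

Free thermal contraction: δ_free = αΔT L = 13.1×10⁻⁶ × 93 × 380 = 0.463 mm.
With a force P in the spring, the elastic change of the pin is PL/(AE) and that of the spring is P/k; compatibility requires their sum to equal δ_free.
P [ L/(AE) + 1/k ] = δ_free → P [ 380/(1975×195×10³) + 1/(300×10³) ] = 0.463.
P = 0.463 / 4.32×10⁻⁶ = 107200 N.

P ≈ 107 kN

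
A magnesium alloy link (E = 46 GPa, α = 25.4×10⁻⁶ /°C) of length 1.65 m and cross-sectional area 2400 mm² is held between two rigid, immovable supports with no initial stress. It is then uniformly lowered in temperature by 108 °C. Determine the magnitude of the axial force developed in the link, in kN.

With zero net strain, σ = E·αΔT = 46 GPa × 25.4×10⁻⁶ × 108 = 126.2 MPa.
Then P = σA = 126.2 × 2400 mm² = 302.8 kN, tensile.

P ≈ 303 kN (tensile)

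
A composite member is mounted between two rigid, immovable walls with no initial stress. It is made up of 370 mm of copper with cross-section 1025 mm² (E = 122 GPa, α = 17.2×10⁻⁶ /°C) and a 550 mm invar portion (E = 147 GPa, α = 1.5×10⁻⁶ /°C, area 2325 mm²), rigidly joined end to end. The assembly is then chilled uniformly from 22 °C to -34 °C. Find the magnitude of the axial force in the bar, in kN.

P ≈ 88.1 kN (tensile)

Free thermal contraction of the whole bar: Σ αᵢΔT Lᵢ = 17.2×10⁻⁶×56×370 + 1.5×10⁻⁶×56×550 = 0.4026 mm.
The rigid supports impose zero overall length change; the single axial force P common to all segments must satisfy P Σ Lᵢ/(AᵢEᵢ) = δ_free.
The series flexibility is Σ Lᵢ/(AᵢEᵢ) = 370/(1025×122×10³) + 550/(2325×147×10³) = 4.568×10⁻⁶ mm/N.
P = 0.4026 / 4.568×10⁻⁶ = 88130 N = 88.13 kN, tensile.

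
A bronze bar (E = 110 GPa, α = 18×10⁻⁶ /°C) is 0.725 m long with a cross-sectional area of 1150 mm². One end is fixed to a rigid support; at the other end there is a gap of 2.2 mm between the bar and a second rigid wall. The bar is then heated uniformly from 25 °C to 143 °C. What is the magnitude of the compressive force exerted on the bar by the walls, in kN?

P ≈ 0 kN

Free thermal elongation = αΔT L = 18×10⁻⁶ × 118 × 725 = 1.54 mm.
Since δ_free = 1.54 mm is less than the 2.2 mm gap, the bar never touches the wall. No axial force develops.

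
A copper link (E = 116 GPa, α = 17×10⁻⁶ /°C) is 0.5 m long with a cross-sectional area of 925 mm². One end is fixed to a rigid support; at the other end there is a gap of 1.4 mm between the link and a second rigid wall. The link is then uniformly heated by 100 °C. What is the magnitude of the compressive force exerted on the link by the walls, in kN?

P ≈ 0 kN

Free thermal elongation = αΔT L = 17×10⁻⁶ × 100 × 500 = 0.85 mm.
Since δ_free = 0.85 mm is less than the 1.4 mm gap, the link never touches the wall. No axial force develops.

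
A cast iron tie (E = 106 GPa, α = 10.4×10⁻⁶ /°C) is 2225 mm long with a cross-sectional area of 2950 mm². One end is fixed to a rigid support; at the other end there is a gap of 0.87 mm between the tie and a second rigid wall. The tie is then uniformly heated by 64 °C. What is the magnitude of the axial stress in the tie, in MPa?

σ ≈ 29.1 MPa (compressive)

Unrestrained expansion: δ_free = αΔT L = 10.4×10⁻⁶ × 64 × 2225 = 1.481 mm.
This exceeds the 0.87 mm gap, so the wall pushes back. The portion of expansion that must be recovered elastically is δ_free − gap = 1.481 − 0.87 = 0.611 mm.
So σ = E(δ_free − g)/L = 106×10³ × 0.611/2225 = 29.11 MPa.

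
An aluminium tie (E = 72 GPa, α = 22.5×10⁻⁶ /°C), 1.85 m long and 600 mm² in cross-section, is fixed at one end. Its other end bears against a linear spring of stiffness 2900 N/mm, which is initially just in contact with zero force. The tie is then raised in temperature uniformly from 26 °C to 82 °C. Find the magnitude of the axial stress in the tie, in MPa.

If the spring were absent the tie would lengthen by αΔT L = 22.5×10⁻⁶ × 56 × 1850 = 2.331 mm.
Let P be the compressive force at the spring. The tie shortens elastically by PL/(AE) and the spring compresses by P/k; together these equal δ_free.
So P = δ_free / [L/(AE) + 1/k] = 2.331 / [ 1850/(600×72×10³) + 1/(2900) ].
P = 2.331 / 0.0003877 = 6013 N.
σ = P/A = 6013/600 = 10.02 MPa.

σ ≈ 10 MPa (compressive)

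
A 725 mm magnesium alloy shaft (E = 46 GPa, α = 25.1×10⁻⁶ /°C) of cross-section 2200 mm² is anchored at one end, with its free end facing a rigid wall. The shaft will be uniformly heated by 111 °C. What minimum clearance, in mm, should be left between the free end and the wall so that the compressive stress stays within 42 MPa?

g ≈ 1.36 mm

Free expansion if unrestrained: δ_free = αΔT L = 25.1×10⁻⁶ × 111 × 725 = 2.02 mm.
A stress of 42 MPa corresponds to the wall pushing the shaft back by σL/E = 42×725/(46×10³) = 0.662 mm.
The gap must absorb the remainder: g_min = 2.02 − 0.662 = 1.358 mm.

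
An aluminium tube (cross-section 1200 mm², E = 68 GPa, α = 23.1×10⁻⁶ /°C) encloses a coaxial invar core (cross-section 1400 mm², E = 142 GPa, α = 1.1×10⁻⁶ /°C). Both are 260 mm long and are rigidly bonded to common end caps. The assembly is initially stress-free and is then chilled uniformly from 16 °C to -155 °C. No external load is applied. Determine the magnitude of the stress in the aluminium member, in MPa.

σ ≈ 181 MPa (tensile)

Equilibrium of a rigid end plate with no external load gives equal and opposite internal forces ±P in the two members. Since α_{aluminium} > α_{invar}, cooling drives the aluminium into tension and the invar into compression.
Compatibility of the two members (thermal + elastic change equal): (α₁ − α₂)ΔT = P·[1/(A₁E₁) + 1/(A₂E₂)].
|α₁ − α₂|·ΔT = 22×10⁻⁶ × 171 = 0.003762.
1/(A₁E₁) + 1/(A₂E₂) = 1/(1200×68×10³) + 1/(1400×142×10³) = 1.729×10⁻⁸ N⁻¹.
So P = 0.003762 / 1.729×10⁻⁸ = 217.6 kN.
σ_{aluminium} = P/A₁ = 217600/1200 = 181.4 MPa, tensile.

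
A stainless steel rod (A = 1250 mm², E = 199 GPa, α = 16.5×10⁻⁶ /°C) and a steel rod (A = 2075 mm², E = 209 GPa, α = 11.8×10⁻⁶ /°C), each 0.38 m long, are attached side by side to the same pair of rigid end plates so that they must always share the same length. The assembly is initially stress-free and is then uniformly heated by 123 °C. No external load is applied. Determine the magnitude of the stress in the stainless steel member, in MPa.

Equilibrium of a rigid end plate with no external load gives equal and opposite internal forces ±P in the two members. Since α_{stainless steel} > α_{steel}, heating drives the stainless steel into compression and the steel into tension.
Equating the net (thermal + elastic) strains gives |α₁ − α₂|·ΔT = P·[1/(A₁E₁) + 1/(A₂E₂)].
|α₁ − α₂|·ΔT = 4.7×10⁻⁶ × 123 = 0.0005781.
1/(A₁E₁) + 1/(A₂E₂) = 1/(1250×199×10³) + 1/(2075×209×10³) = 6.326×10⁻⁹ N⁻¹.
P = 0.0005781 / 6.326×10⁻⁹ = 91390 N = 91.39 kN.
σ_{stainless steel} = P/A₁ = 91390/1250 = 73.11 MPa, compressive.

σ ≈ 73.1 MPa (compressive)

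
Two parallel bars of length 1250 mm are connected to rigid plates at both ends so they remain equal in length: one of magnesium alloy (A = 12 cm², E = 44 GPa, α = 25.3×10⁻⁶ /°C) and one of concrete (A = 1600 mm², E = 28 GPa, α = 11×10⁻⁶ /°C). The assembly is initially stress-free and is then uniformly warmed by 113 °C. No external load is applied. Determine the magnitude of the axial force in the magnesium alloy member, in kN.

P ≈ 39.2 kN (compressive in the magnesium alloy)

The magnesium alloy has the larger α, so on heating it would change length more than the concrete if both were free. The rigid plates force a common final length, so the magnesium alloy is put into compression and the concrete into tension, with equal and opposite forces P (no external load).
Setting the final lengths equal and cancelling L: (α₁ − α₂)ΔT = P/(A₁E₁) + P/(A₂E₂).
|α₁ − α₂|·ΔT = 14.3×10⁻⁶ × 113 = 0.001616.
1/(A₁E₁) + 1/(A₂E₂) = 1/(1200×44×10³) + 1/(1600×28×10³) = 4.126×10⁻⁸ N⁻¹.
P = 0.001616 / 4.126×10⁻⁸ = 39160 N = 39.16 kN.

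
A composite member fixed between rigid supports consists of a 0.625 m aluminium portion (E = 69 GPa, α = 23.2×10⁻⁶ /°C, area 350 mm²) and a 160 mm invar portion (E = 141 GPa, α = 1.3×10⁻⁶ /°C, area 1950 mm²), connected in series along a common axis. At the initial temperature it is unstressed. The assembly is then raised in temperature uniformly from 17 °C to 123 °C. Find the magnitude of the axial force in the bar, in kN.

P ≈ 58.9 kN (compressive)

With the walls removed the bar would change length by δ_free = Σ αᵢΔT Lᵢ = 23.2×10⁻⁶×106×625 + 1.3×10⁻⁶×106×160 = 1.559 mm.
The rigid supports impose zero overall length change; the single axial force P common to all segments must satisfy P Σ Lᵢ/(AᵢEᵢ) = δ_free.
The series flexibility is Σ Lᵢ/(AᵢEᵢ) = 625/(350×69×10³) + 160/(1950×141×10³) = 2.646×10⁻⁵ mm/N.
P = 1.559 / 2.646×10⁻⁵ = 58920 N = 58.92 kN, compressive.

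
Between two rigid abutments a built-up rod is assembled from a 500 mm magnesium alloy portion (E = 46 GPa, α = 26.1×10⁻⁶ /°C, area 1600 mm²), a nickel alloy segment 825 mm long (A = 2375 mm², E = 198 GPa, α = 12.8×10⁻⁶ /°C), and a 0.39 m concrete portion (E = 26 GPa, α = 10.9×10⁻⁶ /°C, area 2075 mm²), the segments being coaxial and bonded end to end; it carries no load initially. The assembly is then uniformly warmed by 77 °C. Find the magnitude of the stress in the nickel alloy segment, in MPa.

If the supports were absent, the total length change would be Σ αᵢΔT Lᵢ = 26.1×10⁻⁶×77×500 + 12.8×10⁻⁶×77×825 + 10.9×10⁻⁶×77×390 = 2.145 mm.
Since the ends are fixed, an axial force P builds up, equal in every segment, with P · Σ Lᵢ/(AᵢEᵢ) = δ_free.
The series flexibility is Σ Lᵢ/(AᵢEᵢ) = 500/(1600×46×10³) + 825/(2375×198×10³) + 390/(2075×26×10³) = 1.578×10⁻⁵ mm/N.
So P = 2.145 / 1.578×10⁻⁵ = 136 kN, compressive.
σ_{nickel alloy} = P / A = 136000 / 2375 = 57.25 MPa.

σ ≈ 57.3 MPa (compressive)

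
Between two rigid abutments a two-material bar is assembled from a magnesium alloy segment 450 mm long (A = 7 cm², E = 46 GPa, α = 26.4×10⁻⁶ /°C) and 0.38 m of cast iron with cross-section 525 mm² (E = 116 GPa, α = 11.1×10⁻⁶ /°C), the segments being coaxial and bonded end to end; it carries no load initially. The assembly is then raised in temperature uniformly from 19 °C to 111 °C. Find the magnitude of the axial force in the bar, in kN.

P ≈ 73.3 kN (compressive)

If the supports were absent, the total length change would be Σ αᵢΔT Lᵢ = 26.4×10⁻⁶×92×450 + 11.1×10⁻⁶×92×380 = 1.481 mm.
The walls prevent any net length change, so an axial force P (same in every segment) develops. Compatibility: P · Σ Lᵢ/(AᵢEᵢ) = δ_free.
Σ Lᵢ/(AᵢEᵢ) = 450/(700×46×10³) + 380/(525×116×10³) = 2.021×10⁻⁵ mm/N.
Hence P = δ_free / Σ(L/AE) = 1.481/2.021×10⁻⁵ = 73.26 kN (compressive).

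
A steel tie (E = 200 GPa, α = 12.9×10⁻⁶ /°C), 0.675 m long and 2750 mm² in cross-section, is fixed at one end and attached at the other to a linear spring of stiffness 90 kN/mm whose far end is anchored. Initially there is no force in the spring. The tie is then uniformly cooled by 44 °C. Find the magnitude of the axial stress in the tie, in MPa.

If the spring were absent the tie would shorten by αΔT L = 12.9×10⁻⁶ × 44 × 675 = 0.3831 mm.
Let P be the tensile force in the spring. The tie extends elastically by PL/(AE) and the spring stretches by P/k; together these equal δ_free.
So P = δ_free / [L/(AE) + 1/k] = 0.3831 / [ 675/(2750×200×10³) + 1/(90×10³) ].
P = 0.3831 / 1.234×10⁻⁵ = 31050 N.
σ = P/A = 31050/2750 = 11.29 MPa.

σ ≈ 11.3 MPa (tensile)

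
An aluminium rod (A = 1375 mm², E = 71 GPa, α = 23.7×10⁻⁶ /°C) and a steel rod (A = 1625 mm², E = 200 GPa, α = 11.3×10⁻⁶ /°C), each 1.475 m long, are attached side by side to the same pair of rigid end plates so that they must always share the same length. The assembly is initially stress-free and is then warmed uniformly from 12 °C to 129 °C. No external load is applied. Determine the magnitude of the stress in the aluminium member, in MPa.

σ ≈ 79.2 MPa (compressive)

Equilibrium of a rigid end plate with no external load gives equal and opposite internal forces ±P in the two members. Since α_{aluminium} > α_{steel}, heating drives the aluminium into compression and the steel into tension.
Setting the final lengths equal and cancelling L: (α₁ − α₂)ΔT = P/(A₁E₁) + P/(A₂E₂).
|α₁ − α₂|·ΔT = 12.4×10⁻⁶ × 117 = 0.001451.
1/(A₁E₁) + 1/(A₂E₂) = 1/(1375×71×10³) + 1/(1625×200×10³) = 1.332×10⁻⁸ N⁻¹.
P = 0.001451 / 1.332×10⁻⁸ = 108900 N = 108.9 kN.
σ_{aluminium} = P/A₁ = 108900/1375 = 79.21 MPa, compressive.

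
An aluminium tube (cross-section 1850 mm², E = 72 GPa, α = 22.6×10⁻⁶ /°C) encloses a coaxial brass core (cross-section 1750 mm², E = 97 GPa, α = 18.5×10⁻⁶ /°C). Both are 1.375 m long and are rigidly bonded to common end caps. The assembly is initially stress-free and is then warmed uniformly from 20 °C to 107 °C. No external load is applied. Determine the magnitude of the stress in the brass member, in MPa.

The aluminium has the larger α, so on heating it would change length more than the brass if both were free. The rigid plates force a common final length, so the aluminium is put into compression and the brass into tension, with equal and opposite forces P (no external load).
Compatibility of the two members (thermal + elastic change equal): (α₁ − α₂)ΔT = P·[1/(A₁E₁) + 1/(A₂E₂)].
|α₁ − α₂|·ΔT = 4.1×10⁻⁶ × 87 = 0.0003567.
1/(A₁E₁) + 1/(A₂E₂) = 1/(1850×72×10³) + 1/(1750×97×10³) = 1.34×10⁻⁸ N⁻¹.
So P = 0.0003567 / 1.34×10⁻⁸ = 26.62 kN.
σ_{brass} = P/A₂ = 26620/1750 = 15.21 MPa, tensile.

σ ≈ 15.2 MPa (tensile)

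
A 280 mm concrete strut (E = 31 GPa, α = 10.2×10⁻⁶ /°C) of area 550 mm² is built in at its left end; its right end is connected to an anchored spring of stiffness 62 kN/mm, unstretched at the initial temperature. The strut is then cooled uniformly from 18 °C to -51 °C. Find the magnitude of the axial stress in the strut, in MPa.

σ ≈ 11 MPa (tensile)

If the spring were absent the strut would shorten by αΔT L = 10.2×10⁻⁶ × 69 × 280 = 0.1971 mm.
Let P be the tensile force in the spring. The strut extends elastically by PL/(AE) and the spring stretches by P/k; together these equal δ_free.
P [ L/(AE) + 1/k ] = δ_free → P [ 280/(550×31×10³) + 1/(62×10³) ] = 0.1971.
P = 0.1971 / 3.255×10⁻⁵ = 6054 N.
σ = P/A = 6054/550 = 11.01 MPa.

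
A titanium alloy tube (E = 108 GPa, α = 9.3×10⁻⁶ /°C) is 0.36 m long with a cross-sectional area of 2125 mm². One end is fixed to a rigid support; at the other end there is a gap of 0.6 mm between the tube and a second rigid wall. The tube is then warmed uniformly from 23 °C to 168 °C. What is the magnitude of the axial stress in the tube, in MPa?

σ ≈ 0 MPa

Free thermal elongation = αΔT L = 9.3×10⁻⁶ × 145 × 360 = 0.4855 mm.
This is smaller than the 0.6 mm clearance, so the tube expands freely without reaching the stop — the stress is zero.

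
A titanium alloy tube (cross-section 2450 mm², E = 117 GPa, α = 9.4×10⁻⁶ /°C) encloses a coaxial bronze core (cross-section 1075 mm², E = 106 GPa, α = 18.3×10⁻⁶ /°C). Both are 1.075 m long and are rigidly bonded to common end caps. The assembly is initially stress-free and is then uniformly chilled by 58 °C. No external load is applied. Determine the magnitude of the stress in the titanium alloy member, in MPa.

Equilibrium of a rigid end plate with no external load gives equal and opposite internal forces ±P in the two members. Since α_{bronze} > α_{titanium alloy}, cooling drives the bronze into tension and the titanium alloy into compression.
Setting the final lengths equal and cancelling L: (α₁ − α₂)ΔT = P/(A₁E₁) + P/(A₂E₂).
|α₁ − α₂|·ΔT = 8.9×10⁻⁶ × 58 = 0.0005162.
1/(A₁E₁) + 1/(A₂E₂) = 1/(2450×117×10³) + 1/(1075×106×10³) = 1.226×10⁻⁸ N⁻¹.
P = 0.0005162 / 1.226×10⁻⁸ = 42090 N = 42.09 kN.
σ_{titanium alloy} = P/A₁ = 42090/2450 = 17.18 MPa, compressive.

σ ≈ 17.2 MPa (compressive)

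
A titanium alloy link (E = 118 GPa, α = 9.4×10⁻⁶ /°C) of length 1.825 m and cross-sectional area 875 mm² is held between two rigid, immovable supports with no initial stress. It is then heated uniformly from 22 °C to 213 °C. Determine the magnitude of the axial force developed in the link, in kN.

The ends cannot move, so σ = EαΔT = 118×10³ × 9.4×10⁻⁶ × 191 = 211.9 MPa.
Then P = σA = 211.9 × 875 mm² = 185.4 kN, compressive.

P ≈ 185 kN (compressive)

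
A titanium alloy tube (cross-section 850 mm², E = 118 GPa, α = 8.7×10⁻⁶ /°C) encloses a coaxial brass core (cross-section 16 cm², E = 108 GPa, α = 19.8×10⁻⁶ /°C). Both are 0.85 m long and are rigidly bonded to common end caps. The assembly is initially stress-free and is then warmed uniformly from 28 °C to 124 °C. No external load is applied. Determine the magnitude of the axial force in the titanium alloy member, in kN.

P ≈ 67.6 kN (tensile in the titanium alloy)

The brass has the larger α, so on heating it would change length more than the titanium alloy if both were free. The rigid plates force a common final length, so the brass is put into compression and the titanium alloy into tension, with equal and opposite forces P (no external load).
Compatibility of the two members (thermal + elastic change equal): (α₁ − α₂)ΔT = P·[1/(A₁E₁) + 1/(A₂E₂)].
|α₁ − α₂|·ΔT = 11.1×10⁻⁶ × 96 = 0.001066.
1/(A₁E₁) + 1/(A₂E₂) = 1/(850×118×10³) + 1/(1600×108×10³) = 1.576×10⁻⁸ N⁻¹.
So P = 0.001066 / 1.576×10⁻⁸ = 67.63 kN.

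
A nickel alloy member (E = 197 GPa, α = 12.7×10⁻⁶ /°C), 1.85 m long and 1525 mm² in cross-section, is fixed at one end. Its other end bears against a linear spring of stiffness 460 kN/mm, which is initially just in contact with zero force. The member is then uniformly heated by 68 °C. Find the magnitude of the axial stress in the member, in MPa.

The unrestrained thermal change is αΔT L = 12.7×10⁻⁶ × 68 × 1850 = 1.598 mm.
With a force P in the spring, the elastic change of the member is PL/(AE) and that of the spring is P/k; compatibility requires their sum to equal δ_free.
So P = δ_free / [L/(AE) + 1/k] = 1.598 / [ 1850/(1525×197×10³) + 1/(460×10³) ].
P = 1.598 / 8.332×10⁻⁶ = 191800 N.
σ = P/A = 191800/1525 = 125.7 MPa.

σ ≈ 126 MPa (compressive)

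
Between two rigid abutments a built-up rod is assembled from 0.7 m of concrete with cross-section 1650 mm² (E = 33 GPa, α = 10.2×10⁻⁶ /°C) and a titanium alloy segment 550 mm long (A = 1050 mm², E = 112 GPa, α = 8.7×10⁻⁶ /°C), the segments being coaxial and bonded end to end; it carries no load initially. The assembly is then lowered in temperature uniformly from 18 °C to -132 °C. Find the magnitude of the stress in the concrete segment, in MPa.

σ ≈ 61.8 MPa (tensile)

Free thermal contraction of the whole bar: Σ αᵢΔT Lᵢ = 10.2×10⁻⁶×150×700 + 8.7×10⁻⁶×150×550 = 1.789 mm.
The rigid supports impose zero overall length change; the single axial force P common to all segments must satisfy P Σ Lᵢ/(AᵢEᵢ) = δ_free.
Σ Lᵢ/(AᵢEᵢ) = 700/(1650×33×10³) + 550/(1050×112×10³) = 1.753×10⁻⁵ mm/N.
Hence P = δ_free / Σ(L/AE) = 1.789/1.753×10⁻⁵ = 102 kN (tensile).
σ_{concrete} = P / A = 102000 / 1650 = 61.83 MPa.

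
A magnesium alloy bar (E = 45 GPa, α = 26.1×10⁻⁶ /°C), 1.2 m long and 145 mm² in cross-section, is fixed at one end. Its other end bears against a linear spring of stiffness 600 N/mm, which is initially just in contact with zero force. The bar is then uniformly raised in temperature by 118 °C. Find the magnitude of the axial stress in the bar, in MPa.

The unrestrained thermal change is αΔT L = 26.1×10⁻⁶ × 118 × 1200 = 3.696 mm.
Let P be the compressive force at the spring. The bar shortens elastically by PL/(AE) and the spring compresses by P/k; together these equal δ_free.
So P = δ_free / [L/(AE) + 1/k] = 3.696 / [ 1200/(145×45×10³) + 1/(600) ].
P = 3.696 / 0.001851 = 1997 N.
σ = P/A = 1997/145 = 13.77 MPa.

σ ≈ 13.8 MPa (compressive)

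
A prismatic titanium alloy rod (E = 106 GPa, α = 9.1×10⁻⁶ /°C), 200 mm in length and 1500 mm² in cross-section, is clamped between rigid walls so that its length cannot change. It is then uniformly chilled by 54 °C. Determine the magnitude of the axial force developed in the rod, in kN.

With zero net strain, σ = E·αΔT = 106 GPa × 9.1×10⁻⁶ × 54 = 52.09 MPa.
Axial force P = σA = 52.09 × 1500 = 78130 N = 78.13 kN, tensile.

P ≈ 78.1 kN (tensile)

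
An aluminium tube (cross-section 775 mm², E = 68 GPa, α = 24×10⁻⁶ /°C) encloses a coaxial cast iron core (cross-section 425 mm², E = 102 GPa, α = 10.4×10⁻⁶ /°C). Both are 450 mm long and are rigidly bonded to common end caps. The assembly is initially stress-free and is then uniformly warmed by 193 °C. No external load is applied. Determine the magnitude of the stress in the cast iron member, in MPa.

σ ≈ 147 MPa (tensile)

The aluminium has the larger α, so on heating it would change length more than the cast iron if both were free. The rigid plates force a common final length, so the aluminium is put into compression and the cast iron into tension, with equal and opposite forces P (no external load).
Equating the net (thermal + elastic) strains gives |α₁ − α₂|·ΔT = P·[1/(A₁E₁) + 1/(A₂E₂)].
|α₁ − α₂|·ΔT = 13.6×10⁻⁶ × 193 = 0.002625.
1/(A₁E₁) + 1/(A₂E₂) = 1/(775×68×10³) + 1/(425×102×10³) = 4.204×10⁻⁸ N⁻¹.
P = 0.002625 / 4.204×10⁻⁸ = 62430 N = 62.43 kN.
σ_{cast iron} = P/A₂ = 62430/425 = 146.9 MPa, tensile.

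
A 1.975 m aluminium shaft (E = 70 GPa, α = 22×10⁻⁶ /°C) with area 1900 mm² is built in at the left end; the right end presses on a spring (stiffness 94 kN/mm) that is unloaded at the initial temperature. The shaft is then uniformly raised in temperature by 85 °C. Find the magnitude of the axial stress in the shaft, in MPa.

σ ≈ 76.3 MPa (compressive)

The unrestrained thermal change is αΔT L = 22×10⁻⁶ × 85 × 1975 = 3.693 mm.
Let P be the compressive force at the spring. The shaft shortens elastically by PL/(AE) and the spring compresses by P/k; together these equal δ_free.
P [ L/(AE) + 1/k ] = δ_free → P [ 1975/(1900×70×10³) + 1/(94×10³) ] = 3.693.
P = 3.693 / 2.549×10⁻⁵ = 144900 N.
σ = P/A = 144900/1900 = 76.26 MPa.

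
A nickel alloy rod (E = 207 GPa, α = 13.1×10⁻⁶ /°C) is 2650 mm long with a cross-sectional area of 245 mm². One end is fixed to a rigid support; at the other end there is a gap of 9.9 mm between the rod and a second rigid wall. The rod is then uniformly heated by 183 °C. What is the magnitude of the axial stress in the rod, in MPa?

σ ≈ 0 MPa

Free thermal elongation = αΔT L = 13.1×10⁻⁶ × 183 × 2650 = 6.353 mm.
Since δ_free = 6.35 mm is less than the 9.9 mm gap, the rod never touches the wall. No axial force develops.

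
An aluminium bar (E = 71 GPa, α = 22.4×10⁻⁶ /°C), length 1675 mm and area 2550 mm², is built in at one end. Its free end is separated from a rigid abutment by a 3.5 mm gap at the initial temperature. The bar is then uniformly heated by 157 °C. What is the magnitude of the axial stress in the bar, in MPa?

If the wall were absent the bar would grow by αΔT L = 22.4×10⁻⁶ × 157 × 1675 = 5.891 mm.
The gap closes (δ_free > 3.5 mm) and the wall then resists a further 5.891 − 3.5 = 2.391 mm of expansion.
So σ = E(δ_free − g)/L = 71×10³ × 2.391/1675 = 101.3 MPa.

σ ≈ 101 MPa (compressive)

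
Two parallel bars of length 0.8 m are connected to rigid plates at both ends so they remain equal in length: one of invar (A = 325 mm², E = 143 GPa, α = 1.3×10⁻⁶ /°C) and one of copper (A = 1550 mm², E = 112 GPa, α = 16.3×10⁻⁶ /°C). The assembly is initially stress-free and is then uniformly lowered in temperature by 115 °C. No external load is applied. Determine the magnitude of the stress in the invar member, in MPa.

The copper has the larger α, so on cooling it would change length more than the invar if both were free. The rigid plates force a common final length, so the copper is put into tension and the invar into compression, with equal and opposite forces P (no external load).
Compatibility of the two members (thermal + elastic change equal): (α₁ − α₂)ΔT = P·[1/(A₁E₁) + 1/(A₂E₂)].
|α₁ − α₂|·ΔT = 15×10⁻⁶ × 115 = 0.001725.
1/(A₁E₁) + 1/(A₂E₂) = 1/(325×143×10³) + 1/(1550×112×10³) = 2.728×10⁻⁸ N⁻¹.
So P = 0.001725 / 2.728×10⁻⁸ = 63.24 kN.
σ_{invar} = P/A₁ = 63240/325 = 194.6 MPa, compressive.

σ ≈ 195 MPa (compressive)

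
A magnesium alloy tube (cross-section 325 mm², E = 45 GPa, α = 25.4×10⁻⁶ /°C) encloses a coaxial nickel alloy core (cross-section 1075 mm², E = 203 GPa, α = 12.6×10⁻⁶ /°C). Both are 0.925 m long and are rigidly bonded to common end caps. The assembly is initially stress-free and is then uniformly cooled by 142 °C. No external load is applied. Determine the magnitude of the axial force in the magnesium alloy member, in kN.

P ≈ 24.9 kN (tensile in the magnesium alloy)

Equilibrium of a rigid end plate with no external load gives equal and opposite internal forces ±P in the two members. Since α_{magnesium alloy} > α_{nickel alloy}, cooling drives the magnesium alloy into tension and the nickel alloy into compression.
Setting the final lengths equal and cancelling L: (α₁ − α₂)ΔT = P/(A₁E₁) + P/(A₂E₂).
|α₁ − α₂|·ΔT = 12.8×10⁻⁶ × 142 = 0.001818.
1/(A₁E₁) + 1/(A₂E₂) = 1/(325×45×10³) + 1/(1075×203×10³) = 7.296×10⁻⁸ N⁻¹.
So P = 0.001818 / 7.296×10⁻⁸ = 24.91 kN.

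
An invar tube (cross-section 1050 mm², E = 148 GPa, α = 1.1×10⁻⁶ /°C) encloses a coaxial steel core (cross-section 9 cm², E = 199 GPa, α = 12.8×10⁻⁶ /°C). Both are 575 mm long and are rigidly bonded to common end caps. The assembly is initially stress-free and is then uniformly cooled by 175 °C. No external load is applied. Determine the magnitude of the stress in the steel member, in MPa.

σ ≈ 189 MPa (tensile)

Equilibrium of a rigid end plate with no external load gives equal and opposite internal forces ±P in the two members. Since α_{steel} > α_{invar}, cooling drives the steel into tension and the invar into compression.
Setting the final lengths equal and cancelling L: (α₁ − α₂)ΔT = P/(A₁E₁) + P/(A₂E₂).
|α₁ − α₂|·ΔT = 11.7×10⁻⁶ × 175 = 0.002047.
1/(A₁E₁) + 1/(A₂E₂) = 1/(1050×148×10³) + 1/(900×199×10³) = 1.202×10⁻⁸ N⁻¹.
So P = 0.002047 / 1.202×10⁻⁸ = 170.4 kN.
σ_{steel} = P/A₂ = 170400/900 = 189.3 MPa, tensile.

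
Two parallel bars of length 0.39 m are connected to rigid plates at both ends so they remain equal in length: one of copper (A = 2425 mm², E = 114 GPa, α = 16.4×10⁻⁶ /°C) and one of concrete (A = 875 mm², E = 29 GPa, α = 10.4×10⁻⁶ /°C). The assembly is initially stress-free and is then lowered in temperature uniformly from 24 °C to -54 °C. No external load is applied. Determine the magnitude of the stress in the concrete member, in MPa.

σ ≈ 12.4 MPa (compressive)

Equilibrium of a rigid end plate with no external load gives equal and opposite internal forces ±P in the two members. Since α_{copper} > α_{concrete}, cooling drives the copper into tension and the concrete into compression.
Compatibility of the two members (thermal + elastic change equal): (α₁ − α₂)ΔT = P·[1/(A₁E₁) + 1/(A₂E₂)].
|α₁ − α₂|·ΔT = 6×10⁻⁶ × 78 = 0.000468.
1/(A₁E₁) + 1/(A₂E₂) = 1/(2425×114×10³) + 1/(875×29×10³) = 4.303×10⁻⁸ N⁻¹.
So P = 0.000468 / 4.303×10⁻⁸ = 10.88 kN.
σ_{concrete} = P/A₂ = 10880/875 = 12.43 MPa, compressive.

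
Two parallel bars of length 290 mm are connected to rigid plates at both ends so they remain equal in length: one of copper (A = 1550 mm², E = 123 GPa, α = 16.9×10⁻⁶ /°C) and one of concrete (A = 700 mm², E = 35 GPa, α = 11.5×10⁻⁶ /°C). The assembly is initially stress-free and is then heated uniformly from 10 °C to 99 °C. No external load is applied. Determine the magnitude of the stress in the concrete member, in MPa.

Both members must finish at the same length. With the larger α, the copper tends to over-expand; the plates restrain it, putting the copper in compression and the concrete in tension. With no external load the two internal forces are equal and opposite, magnitude P.
Equating the net (thermal + elastic) strains gives |α₁ − α₂|·ΔT = P·[1/(A₁E₁) + 1/(A₂E₂)].
|α₁ − α₂|·ΔT = 5.4×10⁻⁶ × 89 = 0.0004806.
1/(A₁E₁) + 1/(A₂E₂) = 1/(1550×123×10³) + 1/(700×35×10³) = 4.606×10⁻⁸ N⁻¹.
P = 0.0004806 / 4.606×10⁻⁸ = 10430 N = 10.43 kN.
σ_{concrete} = P/A₂ = 10430/700 = 14.91 MPa, tensile.

σ ≈ 14.9 MPa (tensile)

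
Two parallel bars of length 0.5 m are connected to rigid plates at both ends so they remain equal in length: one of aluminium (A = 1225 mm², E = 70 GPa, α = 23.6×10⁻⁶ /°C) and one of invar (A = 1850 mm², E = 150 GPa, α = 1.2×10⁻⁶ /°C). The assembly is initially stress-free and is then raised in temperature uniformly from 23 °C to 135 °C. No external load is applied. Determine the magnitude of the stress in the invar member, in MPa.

Equilibrium of a rigid end plate with no external load gives equal and opposite internal forces ±P in the two members. Since α_{aluminium} > α_{invar}, heating drives the aluminium into compression and the invar into tension.
Setting the final lengths equal and cancelling L: (α₁ − α₂)ΔT = P/(A₁E₁) + P/(A₂E₂).
|α₁ − α₂|·ΔT = 22.4×10⁻⁶ × 112 = 0.002509.
1/(A₁E₁) + 1/(A₂E₂) = 1/(1225×70×10³) + 1/(1850×150×10³) = 1.527×10⁻⁸ N⁻¹.
P = 0.002509 / 1.527×10⁻⁸ = 164300 N = 164.3 kN.
σ_{invar} = P/A₂ = 164300/1850 = 88.84 MPa, tensile.

σ ≈ 88.8 MPa (tensile)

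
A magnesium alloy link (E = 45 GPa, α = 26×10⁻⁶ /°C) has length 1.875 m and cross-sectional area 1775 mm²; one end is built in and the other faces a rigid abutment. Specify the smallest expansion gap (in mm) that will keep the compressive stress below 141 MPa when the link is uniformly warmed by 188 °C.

With no wall the link would lengthen by αΔT L = 26×10⁻⁶ × 188 × 1875 = 9.165 mm.
A stress of 141 MPa corresponds to the wall pushing the link back by σL/E = 141×1875/(45×10³) = 5.875 mm.
The gap must absorb the remainder: g_min = 9.165 − 5.875 = 3.29 mm.

g ≈ 3.29 mm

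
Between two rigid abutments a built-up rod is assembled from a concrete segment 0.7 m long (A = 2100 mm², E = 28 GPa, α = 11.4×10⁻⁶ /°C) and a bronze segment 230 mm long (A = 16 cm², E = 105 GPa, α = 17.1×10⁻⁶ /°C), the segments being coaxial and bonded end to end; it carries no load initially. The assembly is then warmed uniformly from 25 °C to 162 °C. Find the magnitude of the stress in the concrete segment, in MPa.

σ ≈ 58.5 MPa (compressive)

Free thermal expansion of the whole bar: Σ αᵢΔT Lᵢ = 11.4×10⁻⁶×137×700 + 17.1×10⁻⁶×137×230 = 1.632 mm.
The walls prevent any net length change, so an axial force P (same in every segment) develops. Compatibility: P · Σ Lᵢ/(AᵢEᵢ) = δ_free.
The series flexibility is Σ Lᵢ/(AᵢEᵢ) = 700/(2100×28×10³) + 230/(1600×105×10³) = 1.327×10⁻⁵ mm/N.
P = 1.632 / 1.327×10⁻⁵ = 123000 N = 123 kN, compressive.
σ_{concrete} = P / A = 123000 / 2100 = 58.55 MPa.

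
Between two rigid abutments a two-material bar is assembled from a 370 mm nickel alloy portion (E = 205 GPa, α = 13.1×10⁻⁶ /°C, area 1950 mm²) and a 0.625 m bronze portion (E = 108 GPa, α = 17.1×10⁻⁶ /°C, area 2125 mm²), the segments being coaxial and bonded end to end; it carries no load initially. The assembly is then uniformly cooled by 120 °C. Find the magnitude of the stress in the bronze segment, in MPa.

Free thermal contraction of the whole bar: Σ αᵢΔT Lᵢ = 13.1×10⁻⁶×120×370 + 17.1×10⁻⁶×120×625 = 1.864 mm.
The walls prevent any net length change, so an axial force P (same in every segment) develops. Compatibility: P · Σ Lᵢ/(AᵢEᵢ) = δ_free.
Σ Lᵢ/(AᵢEᵢ) = 370/(1950×205×10³) + 625/(2125×108×10³) = 3.649×10⁻⁶ mm/N.
So P = 1.864 / 3.649×10⁻⁶ = 510.9 kN, tensile.
σ_{bronze} = P / A = 510900 / 2125 = 240.4 MPa.

σ ≈ 240 MPa (tensile)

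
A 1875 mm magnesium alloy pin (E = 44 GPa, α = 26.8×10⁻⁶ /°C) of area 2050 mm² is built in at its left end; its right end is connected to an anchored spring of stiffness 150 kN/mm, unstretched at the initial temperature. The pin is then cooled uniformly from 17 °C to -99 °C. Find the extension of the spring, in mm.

δ ≈ 1.42 mm

The unrestrained thermal change is αΔT L = 26.8×10⁻⁶ × 116 × 1875 = 5.829 mm.
Let P be the tensile force in the spring. The pin extends elastically by PL/(AE) and the spring stretches by P/k; together these equal δ_free.
P [ L/(AE) + 1/k ] = δ_free → P [ 1875/(2050×44×10³) + 1/(150×10³) ] = 5.829.
P = 5.829 / 2.745×10⁻⁵ = 212300 N.
Spring extension = P/k = 212300/(150×10³) = 1.415 mm.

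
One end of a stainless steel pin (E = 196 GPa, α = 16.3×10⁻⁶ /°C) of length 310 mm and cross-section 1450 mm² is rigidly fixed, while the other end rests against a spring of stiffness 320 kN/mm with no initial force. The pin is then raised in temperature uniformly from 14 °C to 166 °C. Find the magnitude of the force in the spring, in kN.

P ≈ 182 kN

The unrestrained thermal change is αΔT L = 16.3×10⁻⁶ × 152 × 310 = 0.7681 mm.
With a force P in the spring, the elastic change of the pin is PL/(AE) and that of the spring is P/k; compatibility requires their sum to equal δ_free.
P [ L/(AE) + 1/k ] = δ_free → P [ 310/(1450×196×10³) + 1/(320×10³) ] = 0.7681.
P = 0.7681 / 4.216×10⁻⁶ = 182200 N.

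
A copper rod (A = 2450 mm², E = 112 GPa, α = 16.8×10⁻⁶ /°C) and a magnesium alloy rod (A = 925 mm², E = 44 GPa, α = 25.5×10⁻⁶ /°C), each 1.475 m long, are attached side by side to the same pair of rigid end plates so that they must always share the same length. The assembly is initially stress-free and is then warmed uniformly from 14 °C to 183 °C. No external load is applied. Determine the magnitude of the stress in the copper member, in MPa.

Both members must finish at the same length. With the larger α, the magnesium alloy tends to over-expand; the plates restrain it, putting the magnesium alloy in compression and the copper in tension. With no external load the two internal forces are equal and opposite, magnitude P.
Setting the final lengths equal and cancelling L: (α₁ − α₂)ΔT = P/(A₁E₁) + P/(A₂E₂).
|α₁ − α₂|·ΔT = 8.7×10⁻⁶ × 169 = 0.00147.
1/(A₁E₁) + 1/(A₂E₂) = 1/(2450×112×10³) + 1/(925×44×10³) = 2.821×10⁻⁸ N⁻¹.
So P = 0.00147 / 2.821×10⁻⁸ = 52.11 kN.
σ_{copper} = P/A₁ = 52110/2450 = 21.27 MPa, tensile.

σ ≈ 21.3 MPa (tensile)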